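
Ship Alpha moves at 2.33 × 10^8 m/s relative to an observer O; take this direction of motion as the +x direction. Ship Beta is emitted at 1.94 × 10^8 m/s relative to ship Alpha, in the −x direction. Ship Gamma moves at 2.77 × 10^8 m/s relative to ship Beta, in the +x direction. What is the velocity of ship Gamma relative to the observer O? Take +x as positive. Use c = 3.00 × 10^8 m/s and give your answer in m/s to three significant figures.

Apply u = (u' + v)/(1 + u'v/c²) successively, working outward toward the observer O.
(Dividing each given speed by c = 3.00 × 10^8 m/s to work in units of c.)
Start: velocity of ship Alpha relative to the observer O = 0.7767c.
Compose with ship Beta (u' = -0.647 in ship Alpha frame): u_1 = (-0.647 + 0.777) / (1 + (-0.647)·0.777) = 0.1300/0.4978 = 0.2612.
Compose with ship Gamma (u' = 0.923 in ship Beta frame): u_2 = (0.923 + 0.261) / (1 + 0.923·0.261) = 1.1845/1.2411 = 0.9544.
So u = 0.9544 × 3.00 × 10^8 m/s.

+2.86 × 10^8 m/s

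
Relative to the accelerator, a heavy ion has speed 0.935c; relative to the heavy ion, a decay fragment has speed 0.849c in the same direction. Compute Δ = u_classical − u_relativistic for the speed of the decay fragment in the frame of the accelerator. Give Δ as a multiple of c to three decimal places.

Galilean: u_cl = 0.849 + 0.935 = 1.7840.
Relativistic: u_rel = (0.849 + 0.935) / (1 + 0.849·0.935) = 1.7840/1.7938 = 0.9945.
Δ = 1.7840 − 0.9945 = 0.7895.
(The classical prediction exceeds c; the relativistic result does not.)

Δ = 0.789c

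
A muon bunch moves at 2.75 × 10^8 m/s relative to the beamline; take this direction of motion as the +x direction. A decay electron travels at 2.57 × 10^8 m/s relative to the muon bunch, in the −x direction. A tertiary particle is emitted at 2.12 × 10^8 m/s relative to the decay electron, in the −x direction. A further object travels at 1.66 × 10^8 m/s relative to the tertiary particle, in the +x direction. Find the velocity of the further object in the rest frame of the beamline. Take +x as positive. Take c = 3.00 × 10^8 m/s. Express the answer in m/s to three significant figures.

Apply u = (u' + v)/(1 + u'v/c²) successively, working outward toward the beamline.
(Dividing each given speed by c = 3.00 × 10^8 m/s to work in units of c.)
Start: velocity of the muon bunch relative to the beamline = 0.9167c.
Compose with the decay electron (u' = -0.857 in the muon bunch frame): u_1 = (-0.857 + 0.917) / (1 + (-0.857)·0.917) = 0.0600/0.2147 = 0.2794.
Compose with the tertiary particle (u' = -0.707 in the decay electron frame): u_2 = (-0.707 + 0.279) / (1 + (-0.707)·0.279) = -0.4272/0.8025 = -0.5324.
Compose with the further object (u' = 0.553 in the tertiary particle frame): u_3 = (0.553 + (-0.532)) / (1 + 0.553·(-0.532)) = 0.0210/0.7054 = 0.0297.
So u = 0.0297 × 3.00 × 10^8 m/s.

+8.92 × 10^6 m/s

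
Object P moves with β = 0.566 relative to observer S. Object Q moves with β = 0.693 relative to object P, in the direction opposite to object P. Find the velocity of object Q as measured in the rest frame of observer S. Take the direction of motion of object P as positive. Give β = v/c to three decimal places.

β = -0.209

With v = 0.566 and u' = -0.693 (in units of c),
u = (u' + v)/(1 + u'v/c²):
u = (-0.693 + 0.566) / (1 + (-0.693)·0.566) = -0.1270/0.6078 = -0.2090
(Galilean addition would give -0.127c.)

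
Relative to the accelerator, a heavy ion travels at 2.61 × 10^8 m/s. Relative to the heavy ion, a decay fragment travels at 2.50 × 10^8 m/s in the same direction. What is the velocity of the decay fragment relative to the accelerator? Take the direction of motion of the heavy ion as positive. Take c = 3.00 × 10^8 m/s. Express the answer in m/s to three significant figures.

2.96 × 10^8 m/s

In units of c (dividing by 3.00 × 10^8 m/s): v = 0.870, u' = 0.833.
u = (u' + v)/(1 + u'v/c²):
u = (0.833 + 0.870) / (1 + 0.833·0.870) = 1.7033/1.7250 = 0.9874
(Galilean addition would give +1.703c, exceeding c.)
Converting back: u = 0.9874 × 3.00 × 10^8 m/s.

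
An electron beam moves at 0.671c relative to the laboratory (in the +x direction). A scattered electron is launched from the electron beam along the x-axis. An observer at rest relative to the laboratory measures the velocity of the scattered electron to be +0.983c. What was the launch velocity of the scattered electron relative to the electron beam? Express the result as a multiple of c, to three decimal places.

+0.917c

Invert the composition law: u' = (u − v)/(1 − uv/c²).
u' = (0.983 − 0.671) / (1 − (0.983)(0.671)) = 0.3120/0.3404 = 0.9165.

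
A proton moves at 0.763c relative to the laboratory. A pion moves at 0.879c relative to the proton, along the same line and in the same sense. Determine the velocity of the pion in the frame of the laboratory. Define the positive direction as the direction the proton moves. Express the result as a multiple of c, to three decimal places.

0.983c

With v = 0.763 and u' = 0.879 (in units of c),
u = (u' + v)/(1 + u'v/c²):
u = (0.879 + 0.763) / (1 + 0.879·0.763) = 1.6420/1.6707 = 0.9828
(Galilean addition would give +1.642c, exceeding c.)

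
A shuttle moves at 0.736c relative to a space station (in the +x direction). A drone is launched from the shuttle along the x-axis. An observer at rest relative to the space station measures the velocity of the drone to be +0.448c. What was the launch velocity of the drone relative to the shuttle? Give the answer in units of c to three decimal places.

Invert the composition law: u' = (u − v)/(1 − uv/c²).
u' = (0.448 − 0.736) / (1 − (0.448)(0.736)) = -0.2880/0.6703 = -0.4297.

-0.430c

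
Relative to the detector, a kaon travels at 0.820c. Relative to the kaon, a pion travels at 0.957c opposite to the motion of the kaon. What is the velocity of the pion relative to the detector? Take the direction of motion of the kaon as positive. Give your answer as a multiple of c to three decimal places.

With v = 0.820 and u' = -0.957 (in units of c),
u = (u' + v)/(1 + u'v/c²):
u = (-0.957 + 0.820) / (1 + (-0.957)·0.820) = -0.1370/0.2153 = -0.6364
(Galilean addition would give -0.137c.)

-0.636c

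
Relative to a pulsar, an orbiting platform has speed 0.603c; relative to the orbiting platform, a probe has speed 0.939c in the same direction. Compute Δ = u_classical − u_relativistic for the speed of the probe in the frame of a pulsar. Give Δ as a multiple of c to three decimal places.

Δ = 0.557c

Galilean: u_cl = 0.939 + 0.603 = 1.5420.
Relativistic: u_rel = (0.939 + 0.603) / (1 + 0.939·0.603) = 1.5420/1.5662 = 0.9845.
Δ = 1.5420 − 0.9845 = 0.5575.
(The classical prediction exceeds c; the relativistic result does not.)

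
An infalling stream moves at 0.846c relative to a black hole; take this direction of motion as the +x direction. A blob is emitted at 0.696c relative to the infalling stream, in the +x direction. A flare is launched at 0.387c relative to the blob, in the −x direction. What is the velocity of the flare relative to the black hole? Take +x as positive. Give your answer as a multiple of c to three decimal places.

Apply u = (u' + v)/(1 + u'v/c²) successively, working outward toward the black hole.
Start: velocity of the infalling stream relative to the black hole = 0.8460c.
Compose with the blob (u' = 0.696 in the infalling stream frame): u_1 = (0.696 + 0.846) / (1 + 0.696·0.846) = 1.5420/1.5888 = 0.9705.
Compose with the flare (u' = -0.387 in the blob frame): u_2 = (-0.387 + 0.971) / (1 + (-0.387)·0.971) = 0.5835/0.6244 = 0.9345.

+0.935c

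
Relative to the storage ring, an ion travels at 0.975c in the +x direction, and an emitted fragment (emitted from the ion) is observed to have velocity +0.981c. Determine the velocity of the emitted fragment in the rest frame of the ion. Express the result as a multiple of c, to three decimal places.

+0.138c

Invert the composition law: u' = (u − v)/(1 − uv/c²).
u' = (0.981 − 0.975) / (1 − (0.981)(0.975)) = 0.0060/0.0435 = 0.1379.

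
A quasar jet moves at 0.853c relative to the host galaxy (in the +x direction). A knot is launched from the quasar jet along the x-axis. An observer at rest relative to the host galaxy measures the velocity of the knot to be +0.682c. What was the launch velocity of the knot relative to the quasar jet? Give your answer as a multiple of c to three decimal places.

-0.409c

Invert the composition law: u' = (u − v)/(1 − uv/c²).
u' = (0.682 − 0.853) / (1 − (0.682)(0.853)) = -0.1710/0.4183 = -0.4088.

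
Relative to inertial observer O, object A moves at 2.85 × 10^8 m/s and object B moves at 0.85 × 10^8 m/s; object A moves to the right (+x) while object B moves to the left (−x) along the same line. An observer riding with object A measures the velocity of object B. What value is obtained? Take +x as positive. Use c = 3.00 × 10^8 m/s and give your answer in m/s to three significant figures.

β_A = 0.950, β_B = -0.283 (dividing each by c = 3.00 × 10^8 m/s).
Transform to A's frame with the inverse velocity-addition law: u' = (u − v)/(1 − uv/c²), taking u = β_B and v = β_A.
u' = (-0.283 − 0.950) / (1 − (0.950)(-0.283)) = -1.2333/1.2692 = -0.9718.
u' = -0.9718 × 3.00 × 10^8 m/s.

-2.92 × 10^8 m/s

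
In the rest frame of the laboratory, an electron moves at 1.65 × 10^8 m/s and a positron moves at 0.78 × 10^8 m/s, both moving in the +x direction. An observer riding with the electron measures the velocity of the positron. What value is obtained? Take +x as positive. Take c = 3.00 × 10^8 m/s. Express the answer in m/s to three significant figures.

β_A = 0.550, β_B = 0.260 (dividing each by c = 3.00 × 10^8 m/s).
Transform to A's frame with the inverse velocity-addition law: u' = (u − v)/(1 − uv/c²), taking u = β_B and v = β_A.
u' = (0.260 − 0.550) / (1 − (0.550)(0.260)) = -0.2900/0.8570 = -0.3384.
u' = -0.3384 × 3.00 × 10^8 m/s.

-1.02 × 10^8 m/s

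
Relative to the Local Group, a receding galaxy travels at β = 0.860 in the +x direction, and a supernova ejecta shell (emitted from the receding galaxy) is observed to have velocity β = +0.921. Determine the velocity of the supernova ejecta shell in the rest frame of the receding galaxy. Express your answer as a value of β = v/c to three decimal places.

β = +0.293

Invert the composition law: u' = (u − v)/(1 − uv/c²).
u' = (0.921 − 0.860) / (1 − (0.921)(0.860)) = 0.0610/0.2079 = 0.2934.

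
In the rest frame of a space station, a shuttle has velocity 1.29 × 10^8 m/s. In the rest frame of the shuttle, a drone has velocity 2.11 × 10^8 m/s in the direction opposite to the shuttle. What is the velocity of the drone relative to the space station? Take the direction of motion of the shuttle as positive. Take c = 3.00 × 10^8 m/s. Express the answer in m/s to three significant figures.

-1.18 × 10^8 m/s

In units of c (dividing by 3.00 × 10^8 m/s): v = 0.430, u' = -0.703.
u = (u' + v)/(1 + u'v/c²):
u = (-0.703 + 0.430) / (1 + (-0.703)·0.430) = -0.2733/0.6976 = -0.3918
Converting back: u = -0.3918 × 3.00 × 10^8 m/s.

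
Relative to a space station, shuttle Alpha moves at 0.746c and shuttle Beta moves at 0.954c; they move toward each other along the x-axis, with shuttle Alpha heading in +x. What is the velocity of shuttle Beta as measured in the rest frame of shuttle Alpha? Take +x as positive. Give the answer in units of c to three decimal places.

β_A = 0.746, β_B = -0.954.
Transform to A's frame with the inverse velocity-addition law: u' = (u − v)/(1 − uv/c²), taking u = β_B and v = β_A.
u' = (-0.954 − 0.746) / (1 − (0.746)(-0.954)) = -1.7000/1.7117 = -0.9932.

-0.993c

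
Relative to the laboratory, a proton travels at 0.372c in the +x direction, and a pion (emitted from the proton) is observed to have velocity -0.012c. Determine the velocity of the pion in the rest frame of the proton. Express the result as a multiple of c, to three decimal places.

Invert the composition law: u' = (u − v)/(1 − uv/c²).
u' = (-0.012 − 0.372) / (1 − (-0.012)(0.372)) = -0.3840/1.0045 = -0.3823.

-0.382c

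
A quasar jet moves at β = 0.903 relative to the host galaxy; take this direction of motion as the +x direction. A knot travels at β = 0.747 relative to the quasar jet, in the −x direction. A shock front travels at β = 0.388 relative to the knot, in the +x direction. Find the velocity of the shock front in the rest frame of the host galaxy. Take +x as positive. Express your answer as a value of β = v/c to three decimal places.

β = +0.731

Apply u = (u' + v)/(1 + u'v/c²) successively, working outward toward the host galaxy.
Start: velocity of the quasar jet relative to the host galaxy = 0.9030c.
Compose with the knot (u' = -0.747 in the quasar jet frame): u_1 = (-0.747 + 0.903) / (1 + (-0.747)·0.903) = 0.1560/0.3255 = 0.4793.
Compose with the shock front (u' = 0.388 in the knot frame): u_2 = (0.388 + 0.479) / (1 + 0.388·0.479) = 0.8673/1.1860 = 0.7313.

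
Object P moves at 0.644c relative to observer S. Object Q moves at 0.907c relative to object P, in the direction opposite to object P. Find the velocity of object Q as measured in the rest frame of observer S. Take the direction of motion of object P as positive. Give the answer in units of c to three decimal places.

With v = 0.644 and u' = -0.907 (in units of c),
u = (u' + v)/(1 + u'v/c²):
u = (-0.907 + 0.644) / (1 + (-0.907)·0.644) = -0.2630/0.4159 = -0.6324
(Galilean addition would give -0.263c.)

-0.632c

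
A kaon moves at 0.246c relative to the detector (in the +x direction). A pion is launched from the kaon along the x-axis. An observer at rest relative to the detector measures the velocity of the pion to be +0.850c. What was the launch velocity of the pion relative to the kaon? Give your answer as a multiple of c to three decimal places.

Invert the composition law: u' = (u − v)/(1 − uv/c²).
u' = (0.850 − 0.246) / (1 − (0.850)(0.246)) = 0.6040/0.7909 = 0.7637.

+0.764c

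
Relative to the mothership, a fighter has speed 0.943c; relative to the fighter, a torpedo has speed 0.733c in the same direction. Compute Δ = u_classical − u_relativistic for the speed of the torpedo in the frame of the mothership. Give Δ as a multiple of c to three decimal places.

Δ = 0.685c

Galilean: u_cl = 0.733 + 0.943 = 1.6760.
Relativistic: u_rel = (0.733 + 0.943) / (1 + 0.733·0.943) = 1.6760/1.6912 = 0.9910.
Δ = 1.6760 − 0.9910 = 0.6850.
(The classical prediction exceeds c; the relativistic result does not.)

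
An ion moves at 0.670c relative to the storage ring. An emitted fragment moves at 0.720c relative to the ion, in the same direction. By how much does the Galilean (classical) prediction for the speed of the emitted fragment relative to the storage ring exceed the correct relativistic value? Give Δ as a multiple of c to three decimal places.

Galilean: u_cl = 0.720 + 0.670 = 1.3900.
Relativistic: u_rel = (0.720 + 0.670) / (1 + 0.720·0.670) = 1.3900/1.4824 = 0.9377.
Δ = 1.3900 − 0.9377 = 0.4523.
(The classical prediction exceeds c; the relativistic result does not.)

Δ = 0.452c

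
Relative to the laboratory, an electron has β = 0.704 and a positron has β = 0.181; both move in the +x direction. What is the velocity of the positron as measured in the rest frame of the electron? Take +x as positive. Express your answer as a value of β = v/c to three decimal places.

β = -0.599

β_A = 0.704, β_B = 0.181.
Transform to A's frame with the inverse velocity-addition law: u' = (u − v)/(1 − uv/c²), taking u = β_B and v = β_A.
u' = (0.181 − 0.704) / (1 − (0.704)(0.181)) = -0.5230/0.8726 = -0.5994.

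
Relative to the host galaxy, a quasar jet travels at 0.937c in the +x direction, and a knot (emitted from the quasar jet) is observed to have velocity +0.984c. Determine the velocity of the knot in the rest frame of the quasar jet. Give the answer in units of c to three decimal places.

+0.603c

Invert the composition law: u' = (u − v)/(1 − uv/c²).
u' = (0.984 − 0.937) / (1 − (0.984)(0.937)) = 0.0470/0.0780 = 0.6026.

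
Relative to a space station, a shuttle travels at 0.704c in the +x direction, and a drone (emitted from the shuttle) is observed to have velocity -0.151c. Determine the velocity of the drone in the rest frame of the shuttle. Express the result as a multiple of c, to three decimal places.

-0.773c

Invert the composition law: u' = (u − v)/(1 − uv/c²).
u' = (-0.151 − 0.704) / (1 − (-0.151)(0.704)) = -0.8550/1.1063 = -0.7728.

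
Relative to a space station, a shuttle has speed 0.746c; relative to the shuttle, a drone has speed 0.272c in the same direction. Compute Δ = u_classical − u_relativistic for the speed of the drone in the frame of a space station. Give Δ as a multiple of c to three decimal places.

Δ = 0.172c

Galilean: u_cl = 0.272 + 0.746 = 1.0180.
Relativistic: u_rel = (0.272 + 0.746) / (1 + 0.272·0.746) = 1.0180/1.2029 = 0.8463.
Δ = 1.0180 − 0.8463 = 0.1717.
(The classical prediction exceeds c; the relativistic result does not.)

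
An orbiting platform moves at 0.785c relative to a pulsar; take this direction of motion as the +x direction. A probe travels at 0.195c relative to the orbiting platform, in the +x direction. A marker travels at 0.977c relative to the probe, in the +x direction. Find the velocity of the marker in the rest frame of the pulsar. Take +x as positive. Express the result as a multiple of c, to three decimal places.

0.998c

Apply u = (u' + v)/(1 + u'v/c²) successively, working outward toward the pulsar.
Start: velocity of the orbiting platform relative to the pulsar = 0.7850c.
Compose with the probe (u' = 0.195 in the orbiting platform frame): u_1 = (0.195 + 0.785) / (1 + 0.195·0.785) = 0.9800/1.1531 = 0.8499.
Compose with the marker (u' = 0.977 in the probe frame): u_2 = (0.977 + 0.850) / (1 + 0.977·0.850) = 1.8269/1.8304 = 0.9981.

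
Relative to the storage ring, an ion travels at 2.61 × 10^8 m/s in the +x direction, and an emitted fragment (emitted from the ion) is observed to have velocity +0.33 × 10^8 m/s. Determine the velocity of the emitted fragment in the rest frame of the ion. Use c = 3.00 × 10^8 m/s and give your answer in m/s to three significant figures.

-2.52 × 10^8 m/s

v = 0.870c, u = 0.110c.
Invert the composition law: u' = (u − v)/(1 − uv/c²).
u' = (0.110 − 0.870) / (1 − (0.110)(0.870)) = -0.7600/0.9043 = -0.8404.
u' = -0.8404 × 3.00 × 10^8 m/s.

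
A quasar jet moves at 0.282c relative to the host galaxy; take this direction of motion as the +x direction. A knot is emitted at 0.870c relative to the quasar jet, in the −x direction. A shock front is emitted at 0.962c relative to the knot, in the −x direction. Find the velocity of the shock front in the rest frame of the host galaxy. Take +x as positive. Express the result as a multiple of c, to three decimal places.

-0.995c

Apply u = (u' + v)/(1 + u'v/c²) successively, working outward toward the host galaxy.
Start: velocity of the quasar jet relative to the host galaxy = 0.2820c.
Compose with the knot (u' = -0.870 in the quasar jet frame): u_1 = (-0.870 + 0.282) / (1 + (-0.870)·0.282) = -0.5880/0.7547 = -0.7792.
Compose with the shock front (u' = -0.962 in the knot frame): u_2 = (-0.962 + (-0.779)) / (1 + (-0.962)·(-0.779)) = -1.7412/1.7496 = -0.9952.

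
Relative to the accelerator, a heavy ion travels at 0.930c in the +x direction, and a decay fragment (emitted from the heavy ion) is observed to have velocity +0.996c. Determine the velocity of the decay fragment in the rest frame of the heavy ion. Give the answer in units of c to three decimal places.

Invert the composition law: u' = (u − v)/(1 − uv/c²).
u' = (0.996 − 0.930) / (1 − (0.996)(0.930)) = 0.0660/0.0737 = 0.8953.

+0.895c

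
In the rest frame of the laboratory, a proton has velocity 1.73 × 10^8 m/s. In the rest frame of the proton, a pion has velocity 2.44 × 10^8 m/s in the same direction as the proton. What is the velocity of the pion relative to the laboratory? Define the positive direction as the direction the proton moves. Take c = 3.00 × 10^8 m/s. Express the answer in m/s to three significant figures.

2.84 × 10^8 m/s

In units of c (dividing by 3.00 × 10^8 m/s): v = 0.577, u' = 0.813.
u = (u' + v)/(1 + u'v/c²):
u = (0.813 + 0.577) / (1 + 0.813·0.577) = 1.3900/1.4690 = 0.9462
(Galilean addition would give +1.390c, exceeding c.)
Converting back: u = 0.9462 × 3.00 × 10^8 m/s.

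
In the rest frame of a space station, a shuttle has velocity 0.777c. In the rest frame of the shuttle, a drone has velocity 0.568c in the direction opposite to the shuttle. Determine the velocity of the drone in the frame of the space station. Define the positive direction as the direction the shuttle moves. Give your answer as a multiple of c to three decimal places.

With v = 0.777 and u' = -0.568 (in units of c),
u = (u' + v)/(1 + u'v/c²):
u = (-0.568 + 0.777) / (1 + (-0.568)·0.777) = 0.2090/0.5587 = 0.3741

+0.374c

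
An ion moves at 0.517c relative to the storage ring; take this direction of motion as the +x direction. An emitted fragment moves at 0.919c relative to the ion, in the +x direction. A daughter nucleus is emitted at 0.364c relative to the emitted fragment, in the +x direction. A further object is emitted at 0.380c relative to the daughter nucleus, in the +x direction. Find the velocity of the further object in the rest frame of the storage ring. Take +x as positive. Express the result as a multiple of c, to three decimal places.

Apply u = (u' + v)/(1 + u'v/c²) successively, working outward toward the storage ring.
Start: velocity of the ion relative to the storage ring = 0.5170c.
Compose with the emitted fragment (u' = 0.919 in the ion frame): u_1 = (0.919 + 0.517) / (1 + 0.919·0.517) = 1.4360/1.4751 = 0.9735.
Compose with the daughter nucleus (u' = 0.364 in the emitted fragment frame): u_2 = (0.364 + 0.973) / (1 + 0.364·0.973) = 1.3375/1.3543 = 0.9875.
Compose with the further object (u' = 0.380 in the daughter nucleus frame): u_3 = (0.380 + 0.988) / (1 + 0.380·0.988) = 1.3675/1.3753 = 0.9944.

0.994c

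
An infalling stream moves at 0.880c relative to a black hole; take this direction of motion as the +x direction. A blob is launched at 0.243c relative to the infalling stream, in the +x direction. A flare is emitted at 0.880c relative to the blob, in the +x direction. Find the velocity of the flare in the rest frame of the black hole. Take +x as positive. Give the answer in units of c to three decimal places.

0.995c

Apply u = (u' + v)/(1 + u'v/c²) successively, working outward toward the black hole.
Start: velocity of the infalling stream relative to the black hole = 0.8800c.
Compose with the blob (u' = 0.243 in the infalling stream frame): u_1 = (0.243 + 0.880) / (1 + 0.243·0.880) = 1.1230/1.2138 = 0.9252.
Compose with the flare (u' = 0.880 in the blob frame): u_2 = (0.880 + 0.925) / (1 + 0.880·0.925) = 1.8052/1.8141 = 0.9950.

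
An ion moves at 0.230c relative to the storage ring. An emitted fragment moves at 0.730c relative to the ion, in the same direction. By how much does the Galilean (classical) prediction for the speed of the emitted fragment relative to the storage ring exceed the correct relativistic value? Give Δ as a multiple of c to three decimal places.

Galilean: u_cl = 0.730 + 0.230 = 0.9600.
Relativistic: u_rel = (0.730 + 0.230) / (1 + 0.730·0.230) = 0.9600/1.1679 = 0.8220.
Δ = 0.9600 − 0.8220 = 0.1380.

Δ = 0.138c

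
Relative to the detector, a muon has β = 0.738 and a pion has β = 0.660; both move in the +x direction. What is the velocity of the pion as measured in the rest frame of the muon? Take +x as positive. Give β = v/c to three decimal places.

β_A = 0.738, β_B = 0.660.
Transform to A's frame with the inverse velocity-addition law: u' = (u − v)/(1 − uv/c²), taking u = β_B and v = β_A.
u' = (0.660 − 0.738) / (1 − (0.738)(0.660)) = -0.0780/0.5129 = -0.1521.

β = -0.152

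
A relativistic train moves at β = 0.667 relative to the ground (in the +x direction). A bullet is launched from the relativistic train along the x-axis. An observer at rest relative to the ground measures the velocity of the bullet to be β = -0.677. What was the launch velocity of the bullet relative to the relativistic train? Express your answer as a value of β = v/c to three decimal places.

Invert the composition law: u' = (u − v)/(1 − uv/c²).
u' = (-0.677 − 0.667) / (1 − (-0.677)(0.667)) = -1.3440/1.4516 = -0.9259.

β = -0.926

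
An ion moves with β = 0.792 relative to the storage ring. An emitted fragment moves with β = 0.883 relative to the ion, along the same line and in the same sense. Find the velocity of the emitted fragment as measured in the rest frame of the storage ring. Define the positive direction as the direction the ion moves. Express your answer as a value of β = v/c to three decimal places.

With v = 0.792 and u' = 0.883 (in units of c),
u = (u' + v)/(1 + u'v/c²):
u = (0.883 + 0.792) / (1 + 0.883·0.792) = 1.6750/1.6993 = 0.9857
(Galilean addition would give +1.675c, exceeding c.)

β = 0.986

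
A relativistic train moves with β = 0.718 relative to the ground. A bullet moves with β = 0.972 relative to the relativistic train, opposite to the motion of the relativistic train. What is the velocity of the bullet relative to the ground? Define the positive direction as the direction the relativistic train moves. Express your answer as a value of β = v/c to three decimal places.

With v = 0.718 and u' = -0.972 (in units of c),
u = (u' + v)/(1 + u'v/c²):
u = (-0.972 + 0.718) / (1 + (-0.972)·0.718) = -0.2540/0.3021 = -0.8408

β = -0.841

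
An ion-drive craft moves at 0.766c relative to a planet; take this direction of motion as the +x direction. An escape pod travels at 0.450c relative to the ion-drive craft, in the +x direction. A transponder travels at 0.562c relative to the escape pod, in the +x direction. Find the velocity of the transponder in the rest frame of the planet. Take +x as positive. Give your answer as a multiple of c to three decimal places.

Apply u = (u' + v)/(1 + u'v/c²) successively, working outward toward the planet.
Start: velocity of the ion-drive craft relative to the planet = 0.7660c.
Compose with the escape pod (u' = 0.450 in the ion-drive craft frame): u_1 = (0.450 + 0.766) / (1 + 0.450·0.766) = 1.2160/1.3447 = 0.9043.
Compose with the transponder (u' = 0.562 in the escape pod frame): u_2 = (0.562 + 0.904) / (1 + 0.562·0.904) = 1.4663/1.5082 = 0.9722.

0.972c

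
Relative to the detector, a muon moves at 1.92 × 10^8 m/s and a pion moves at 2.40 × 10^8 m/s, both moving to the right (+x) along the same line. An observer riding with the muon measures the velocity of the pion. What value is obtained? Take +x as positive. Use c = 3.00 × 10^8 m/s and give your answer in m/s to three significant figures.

+9.84 × 10^7 m/s

β_A = 0.640, β_B = 0.800 (dividing each by c = 3.00 × 10^8 m/s).
Transform to A's frame with the inverse velocity-addition law: u' = (u − v)/(1 − uv/c²), taking u = β_B and v = β_A.
u' = (0.800 − 0.640) / (1 − (0.640)(0.800)) = 0.1600/0.4880 = 0.3279.
u' = 0.3279 × 3.00 × 10^8 m/s.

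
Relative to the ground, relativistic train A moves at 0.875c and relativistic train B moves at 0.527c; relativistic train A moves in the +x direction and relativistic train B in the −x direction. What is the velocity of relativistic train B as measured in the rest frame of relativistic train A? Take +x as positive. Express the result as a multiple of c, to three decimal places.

-0.960c

β_A = 0.875, β_B = -0.527.
Transform to A's frame with the inverse velocity-addition law: u' = (u − v)/(1 − uv/c²), taking u = β_B and v = β_A.
u' = (-0.527 − 0.875) / (1 − (0.875)(-0.527)) = -1.4020/1.4611 = -0.9595.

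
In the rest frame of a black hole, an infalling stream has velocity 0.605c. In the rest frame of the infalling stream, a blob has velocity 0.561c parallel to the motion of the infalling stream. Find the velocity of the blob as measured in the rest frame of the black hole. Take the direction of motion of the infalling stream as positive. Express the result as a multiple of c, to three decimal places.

With v = 0.605 and u' = 0.561 (in units of c),
u = (u' + v)/(1 + u'v/c²):
u = (0.561 + 0.605) / (1 + 0.561·0.605) = 1.1660/1.3394 = 0.8705
(Galilean addition would give +1.166c, exceeding c.)

0.871c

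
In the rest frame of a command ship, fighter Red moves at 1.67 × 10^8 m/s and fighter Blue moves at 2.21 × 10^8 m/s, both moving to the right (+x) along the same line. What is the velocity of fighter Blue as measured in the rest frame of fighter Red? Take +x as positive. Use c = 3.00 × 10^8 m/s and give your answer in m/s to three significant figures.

+9.15 × 10^7 m/s

β_A = 0.557, β_B = 0.737 (dividing each by c = 3.00 × 10^8 m/s).
Transform to A's frame with the inverse velocity-addition law: u' = (u − v)/(1 − uv/c²), taking u = β_B and v = β_A.
u' = (0.737 − 0.557) / (1 − (0.557)(0.737)) = 0.1800/0.5899 = 0.3051.
u' = 0.3051 × 3.00 × 10^8 m/s.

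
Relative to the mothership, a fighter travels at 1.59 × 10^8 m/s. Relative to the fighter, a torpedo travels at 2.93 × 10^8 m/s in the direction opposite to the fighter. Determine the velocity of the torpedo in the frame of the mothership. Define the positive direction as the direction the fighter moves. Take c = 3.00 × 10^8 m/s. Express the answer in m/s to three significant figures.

In units of c (dividing by 3.00 × 10^8 m/s): v = 0.530, u' = -0.977.
u = (u' + v)/(1 + u'v/c²):
u = (-0.977 + 0.530) / (1 + (-0.977)·0.530) = -0.4467/0.4824 = -0.9260
Converting back: u = -0.9260 × 3.00 × 10^8 m/s.

-2.78 × 10^8 m/s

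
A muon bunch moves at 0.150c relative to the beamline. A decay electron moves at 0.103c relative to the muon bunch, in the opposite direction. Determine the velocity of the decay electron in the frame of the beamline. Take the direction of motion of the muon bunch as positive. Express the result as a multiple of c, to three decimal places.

+0.048c

With v = 0.150 and u' = -0.103 (in units of c),
u = (u' + v)/(1 + u'v/c²):
u = (-0.103 + 0.150) / (1 + (-0.103)·0.150) = 0.0470/0.9846 = 0.0477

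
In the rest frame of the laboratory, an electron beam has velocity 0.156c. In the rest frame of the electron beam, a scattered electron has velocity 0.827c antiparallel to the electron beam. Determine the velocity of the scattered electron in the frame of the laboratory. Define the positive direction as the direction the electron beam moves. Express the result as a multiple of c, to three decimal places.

With v = 0.156 and u' = -0.827 (in units of c),
u = (u' + v)/(1 + u'v/c²):
u = (-0.827 + 0.156) / (1 + (-0.827)·0.156) = -0.6710/0.8710 = -0.7704

-0.770c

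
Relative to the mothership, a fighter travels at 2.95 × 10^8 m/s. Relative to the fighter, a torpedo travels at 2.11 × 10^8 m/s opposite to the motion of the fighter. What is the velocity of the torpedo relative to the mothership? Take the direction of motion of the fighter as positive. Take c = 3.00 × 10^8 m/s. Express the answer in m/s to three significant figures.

+2.72 × 10^8 m/s

In units of c (dividing by 3.00 × 10^8 m/s): v = 0.983, u' = -0.703.
u = (u' + v)/(1 + u'v/c²):
u = (-0.703 + 0.983) / (1 + (-0.703)·0.983) = 0.2800/0.3084 = 0.9079
Converting back: u = 0.9079 × 3.00 × 10^8 m/s.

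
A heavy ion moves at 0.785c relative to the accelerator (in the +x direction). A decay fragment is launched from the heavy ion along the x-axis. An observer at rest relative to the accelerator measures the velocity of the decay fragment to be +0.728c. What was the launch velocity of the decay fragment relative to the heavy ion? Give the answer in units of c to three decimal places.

-0.133c

Invert the composition law: u' = (u − v)/(1 − uv/c²).
u' = (0.728 − 0.785) / (1 − (0.728)(0.785)) = -0.0570/0.4285 = -0.1330.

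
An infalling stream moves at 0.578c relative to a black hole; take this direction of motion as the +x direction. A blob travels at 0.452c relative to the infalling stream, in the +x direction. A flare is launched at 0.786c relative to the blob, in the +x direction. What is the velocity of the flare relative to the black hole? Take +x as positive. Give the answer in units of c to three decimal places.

Apply u = (u' + v)/(1 + u'v/c²) successively, working outward toward the black hole.
Start: velocity of the infalling stream relative to the black hole = 0.5780c.
Compose with the blob (u' = 0.452 in the infalling stream frame): u_1 = (0.452 + 0.578) / (1 + 0.452·0.578) = 1.0300/1.2613 = 0.8166.
Compose with the flare (u' = 0.786 in the blob frame): u_2 = (0.786 + 0.817) / (1 + 0.786·0.817) = 1.6026/1.6419 = 0.9761.

0.976c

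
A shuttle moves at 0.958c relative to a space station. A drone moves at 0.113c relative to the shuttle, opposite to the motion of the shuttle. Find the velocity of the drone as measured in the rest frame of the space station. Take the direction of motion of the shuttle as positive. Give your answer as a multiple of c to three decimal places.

With v = 0.958 and u' = -0.113 (in units of c),
u = (u' + v)/(1 + u'v/c²):
u = (-0.113 + 0.958) / (1 + (-0.113)·0.958) = 0.8450/0.8917 = 0.9476

+0.948c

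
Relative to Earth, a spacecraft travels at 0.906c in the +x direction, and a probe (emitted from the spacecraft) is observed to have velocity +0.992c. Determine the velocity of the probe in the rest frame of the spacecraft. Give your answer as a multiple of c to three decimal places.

+0.849c

Invert the composition law: u' = (u − v)/(1 − uv/c²).
u' = (0.992 − 0.906) / (1 − (0.992)(0.906)) = 0.0860/0.1012 = 0.8494.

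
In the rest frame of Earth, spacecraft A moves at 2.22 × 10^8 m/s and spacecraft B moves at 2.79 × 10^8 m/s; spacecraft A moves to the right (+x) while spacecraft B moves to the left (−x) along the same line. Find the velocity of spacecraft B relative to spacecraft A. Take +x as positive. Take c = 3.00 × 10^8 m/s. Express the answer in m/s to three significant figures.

-2.97 × 10^8 m/s

β_A = 0.740, β_B = -0.930 (dividing each by c = 3.00 × 10^8 m/s).
Transform to A's frame with the inverse velocity-addition law: u' = (u − v)/(1 − uv/c²), taking u = β_B and v = β_A.
u' = (-0.930 − 0.740) / (1 − (0.740)(-0.930)) = -1.6700/1.6882 = -0.9892.
u' = -0.9892 × 3.00 × 10^8 m/s.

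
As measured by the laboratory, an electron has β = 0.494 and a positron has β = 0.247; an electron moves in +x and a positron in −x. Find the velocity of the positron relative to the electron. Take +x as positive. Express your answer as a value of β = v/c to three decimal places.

β = -0.660

β_A = 0.494, β_B = -0.247.
Transform to A's frame with the inverse velocity-addition law: u' = (u − v)/(1 − uv/c²), taking u = β_B and v = β_A.
u' = (-0.247 − 0.494) / (1 − (0.494)(-0.247)) = -0.7410/1.1220 = -0.6604.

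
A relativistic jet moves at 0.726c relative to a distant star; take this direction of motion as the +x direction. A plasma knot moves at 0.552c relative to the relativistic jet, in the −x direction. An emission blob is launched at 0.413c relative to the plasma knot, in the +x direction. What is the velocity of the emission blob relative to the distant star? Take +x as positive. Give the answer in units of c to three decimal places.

Apply u = (u' + v)/(1 + u'v/c²) successively, working outward toward the distant star.
Start: velocity of the relativistic jet relative to the distant star = 0.7260c.
Compose with the plasma knot (u' = -0.552 in the relativistic jet frame): u_1 = (-0.552 + 0.726) / (1 + (-0.552)·0.726) = 0.1740/0.5992 = 0.2904.
Compose with the emission blob (u' = 0.413 in the plasma knot frame): u_2 = (0.413 + 0.290) / (1 + 0.413·0.290) = 0.7034/1.1199 = 0.6280.

+0.628c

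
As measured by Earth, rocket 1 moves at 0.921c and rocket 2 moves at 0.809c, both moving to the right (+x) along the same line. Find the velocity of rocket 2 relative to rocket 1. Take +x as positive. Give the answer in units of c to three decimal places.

-0.439c

β_A = 0.921, β_B = 0.809.
Transform to A's frame with the inverse velocity-addition law: u' = (u − v)/(1 − uv/c²), taking u = β_B and v = β_A.
u' = (0.809 − 0.921) / (1 − (0.921)(0.809)) = -0.1120/0.2549 = -0.4394.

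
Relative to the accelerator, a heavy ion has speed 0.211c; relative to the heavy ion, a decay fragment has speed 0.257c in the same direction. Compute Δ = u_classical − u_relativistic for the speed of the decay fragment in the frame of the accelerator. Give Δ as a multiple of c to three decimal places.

Δ = 0.024c

Galilean: u_cl = 0.257 + 0.211 = 0.4680.
Relativistic: u_rel = (0.257 + 0.211) / (1 + 0.257·0.211) = 0.4680/1.0542 = 0.4439.
Δ = 0.4680 − 0.4439 = 0.0241.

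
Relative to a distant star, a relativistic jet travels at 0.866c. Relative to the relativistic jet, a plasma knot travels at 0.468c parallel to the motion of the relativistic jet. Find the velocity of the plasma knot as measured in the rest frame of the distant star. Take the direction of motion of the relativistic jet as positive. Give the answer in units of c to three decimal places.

0.949c

With v = 0.866 and u' = 0.468 (in units of c),
u = (u' + v)/(1 + u'v/c²):
u = (0.468 + 0.866) / (1 + 0.468·0.866) = 1.3340/1.4053 = 0.9493
(Galilean addition would give +1.334c, exceeding c.)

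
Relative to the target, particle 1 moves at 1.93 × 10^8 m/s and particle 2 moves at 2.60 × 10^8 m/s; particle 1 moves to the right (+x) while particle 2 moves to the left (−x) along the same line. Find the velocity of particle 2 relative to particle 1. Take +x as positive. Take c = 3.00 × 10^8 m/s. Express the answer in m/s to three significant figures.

β_A = 0.643, β_B = -0.867 (dividing each by c = 3.00 × 10^8 m/s).
Transform to A's frame with the inverse velocity-addition law: u' = (u − v)/(1 − uv/c²), taking u = β_B and v = β_A.
u' = (-0.867 − 0.643) / (1 − (0.643)(-0.867)) = -1.5100/1.5576 = -0.9695.
u' = -0.9695 × 3.00 × 10^8 m/s.

-2.91 × 10^8 m/s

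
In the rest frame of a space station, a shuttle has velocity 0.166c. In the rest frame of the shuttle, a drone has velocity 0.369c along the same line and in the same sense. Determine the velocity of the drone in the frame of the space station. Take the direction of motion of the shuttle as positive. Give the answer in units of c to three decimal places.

With v = 0.166 and u' = 0.369 (in units of c),
u = (u' + v)/(1 + u'v/c²):
u = (0.369 + 0.166) / (1 + 0.369·0.166) = 0.5350/1.0613 = 0.5041
(Galilean addition would give +0.535c.)

0.504c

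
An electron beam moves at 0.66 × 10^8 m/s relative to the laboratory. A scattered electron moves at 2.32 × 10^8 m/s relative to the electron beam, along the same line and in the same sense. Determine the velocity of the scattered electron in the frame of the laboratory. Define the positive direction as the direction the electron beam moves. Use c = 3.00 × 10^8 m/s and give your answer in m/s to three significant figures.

2.55 × 10^8 m/s

In units of c (dividing by 3.00 × 10^8 m/s): v = 0.220, u' = 0.773.
u = (u' + v)/(1 + u'v/c²):
u = (0.773 + 0.220) / (1 + 0.773·0.220) = 0.9933/1.1701 = 0.8489
(Galilean addition would give +0.993c.)
Converting back: u = 0.8489 × 3.00 × 10^8 m/s.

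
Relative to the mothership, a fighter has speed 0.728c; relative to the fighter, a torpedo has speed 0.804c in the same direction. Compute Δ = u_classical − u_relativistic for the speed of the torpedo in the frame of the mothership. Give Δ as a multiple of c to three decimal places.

Galilean: u_cl = 0.804 + 0.728 = 1.5320.
Relativistic: u_rel = (0.804 + 0.728) / (1 + 0.804·0.728) = 1.5320/1.5853 = 0.9664.
Δ = 1.5320 − 0.9664 = 0.5656.
(The classical prediction exceeds c; the relativistic result does not.)

Δ = 0.566c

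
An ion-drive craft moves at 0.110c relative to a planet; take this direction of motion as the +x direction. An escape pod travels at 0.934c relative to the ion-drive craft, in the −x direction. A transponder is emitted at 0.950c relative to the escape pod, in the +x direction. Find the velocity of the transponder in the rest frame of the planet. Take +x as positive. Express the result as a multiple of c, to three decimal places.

+0.248c

Apply u = (u' + v)/(1 + u'v/c²) successively, working outward toward the planet.
Start: velocity of the ion-drive craft relative to the planet = 0.1100c.
Compose with the escape pod (u' = -0.934 in the ion-drive craft frame): u_1 = (-0.934 + 0.110) / (1 + (-0.934)·0.110) = -0.8240/0.8973 = -0.9184.
Compose with the transponder (u' = 0.950 in the escape pod frame): u_2 = (0.950 + (-0.918)) / (1 + 0.950·(-0.918)) = 0.0316/0.1276 = 0.2481.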